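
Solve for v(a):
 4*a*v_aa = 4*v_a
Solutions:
 v(a) = C1 + C2*a^2


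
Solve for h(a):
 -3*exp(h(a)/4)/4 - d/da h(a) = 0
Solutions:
 h(a) = 4*log(1/(C1 + 3*a)) + 16*log(2)


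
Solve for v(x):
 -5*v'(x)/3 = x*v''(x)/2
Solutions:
 v(x) = C1 + C2/x^(7/3)


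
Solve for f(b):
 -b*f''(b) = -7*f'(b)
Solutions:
 f(b) = C1 + C2*b^8


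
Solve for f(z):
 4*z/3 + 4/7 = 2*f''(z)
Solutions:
 f(z) = C1 + C2*z + z^3/9 + z^2/7


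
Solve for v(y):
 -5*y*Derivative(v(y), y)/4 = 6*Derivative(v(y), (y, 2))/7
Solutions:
 v(y) = C1 + C2*erf(sqrt(105)*y/12)


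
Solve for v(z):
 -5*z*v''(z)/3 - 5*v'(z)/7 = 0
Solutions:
 v(z) = C1 + C2*z^(4/7)


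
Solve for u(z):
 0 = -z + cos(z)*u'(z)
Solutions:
 u(z) = C1 + Integral(z/cos(z), z)


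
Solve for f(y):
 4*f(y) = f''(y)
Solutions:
 f(y) = C1*exp(-2*y) + C2*exp(2*y)


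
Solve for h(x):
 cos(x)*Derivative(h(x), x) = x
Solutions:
 h(x) = C1 + Integral(x/cos(x), x)


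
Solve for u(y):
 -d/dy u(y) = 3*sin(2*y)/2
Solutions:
 u(y) = C1 + 3*cos(2*y)/4


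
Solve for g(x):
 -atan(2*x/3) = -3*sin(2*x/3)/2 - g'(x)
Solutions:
 g(x) = C1 + x*atan(2*x/3) - 3*log(4*x^2 + 9)/4 + 9*cos(2*x/3)/4


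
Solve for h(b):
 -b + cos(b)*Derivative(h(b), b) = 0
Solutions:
 h(b) = C1 + Integral(b/cos(b), b)


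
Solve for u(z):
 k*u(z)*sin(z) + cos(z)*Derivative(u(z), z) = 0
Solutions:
 u(z) = C1*exp(k*log(cos(z)))


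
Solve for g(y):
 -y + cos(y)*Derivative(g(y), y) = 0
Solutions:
 g(y) = C1 + Integral(y/cos(y), y)


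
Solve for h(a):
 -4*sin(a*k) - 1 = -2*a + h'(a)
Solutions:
 h(a) = C1 + a^2 - a + 4*cos(a*k)/k


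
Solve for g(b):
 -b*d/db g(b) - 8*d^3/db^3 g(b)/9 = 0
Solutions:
 g(b) = C1 + Integral(C2*airyai(-3^(2/3)*b/2) + C3*airybi(-3^(2/3)*b/2), b)


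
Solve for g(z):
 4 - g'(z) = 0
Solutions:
 g(z) = C1 + 4*z


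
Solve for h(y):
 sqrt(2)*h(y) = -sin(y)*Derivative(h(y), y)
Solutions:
 h(y) = C1*(cos(y) + 1)^(sqrt(2)/2)/(cos(y) - 1)^(sqrt(2)/2)


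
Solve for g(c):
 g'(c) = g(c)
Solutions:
 g(c) = C1*exp(c)


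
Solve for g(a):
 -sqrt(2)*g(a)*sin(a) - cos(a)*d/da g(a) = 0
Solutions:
 g(a) = C1*cos(a)^(sqrt(2))


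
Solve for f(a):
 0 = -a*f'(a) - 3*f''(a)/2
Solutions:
 f(a) = C1 + C2*erf(sqrt(3)*a/3)


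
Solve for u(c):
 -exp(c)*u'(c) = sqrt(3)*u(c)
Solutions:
 u(c) = C1*exp(sqrt(3)*exp(-c))


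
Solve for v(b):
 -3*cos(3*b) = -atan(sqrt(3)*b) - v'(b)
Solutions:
 v(b) = C1 - b*atan(sqrt(3)*b) + sqrt(3)*log(3*b^2 + 1)/6 + sin(3*b)


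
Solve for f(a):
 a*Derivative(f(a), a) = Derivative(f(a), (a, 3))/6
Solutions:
 f(a) = C1 + Integral(C2*airyai(6^(1/3)*a) + C3*airybi(6^(1/3)*a), a)


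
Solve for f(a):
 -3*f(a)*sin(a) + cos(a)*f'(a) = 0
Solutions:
 f(a) = C1/cos(a)^3


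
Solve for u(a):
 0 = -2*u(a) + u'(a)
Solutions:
 u(a) = C1*exp(2*a)


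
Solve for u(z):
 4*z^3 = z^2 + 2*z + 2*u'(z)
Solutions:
 u(z) = C1 + z^4/2 - z^3/6 - z^2/2


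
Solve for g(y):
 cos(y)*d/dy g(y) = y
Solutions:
 g(y) = C1 + Integral(y/cos(y), y)


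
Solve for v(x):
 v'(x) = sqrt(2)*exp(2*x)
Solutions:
 v(x) = C1 + sqrt(2)*exp(2*x)/2


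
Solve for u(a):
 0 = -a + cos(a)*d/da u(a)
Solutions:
 u(a) = C1 + Integral(a/cos(a), a)


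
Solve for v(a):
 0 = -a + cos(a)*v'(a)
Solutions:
 v(a) = C1 + Integral(a/cos(a), a)


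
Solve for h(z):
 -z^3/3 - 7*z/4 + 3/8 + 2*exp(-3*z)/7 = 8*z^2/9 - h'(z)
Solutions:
 h(z) = C1 + z^4/12 + 8*z^3/27 + 7*z^2/8 - 3*z/8 + 2*exp(-3*z)/21


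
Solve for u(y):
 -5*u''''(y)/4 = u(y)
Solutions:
 u(y) = (C1*sin(5^(3/4)*y/5) + C2*cos(5^(3/4)*y/5))*exp(-5^(3/4)*y/5) + (C3*sin(5^(3/4)*y/5) + C4*cos(5^(3/4)*y/5))*exp(5^(3/4)*y/5)


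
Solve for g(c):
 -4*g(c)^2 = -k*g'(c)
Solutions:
 g(c) = -k/(C1*k + 4*c)


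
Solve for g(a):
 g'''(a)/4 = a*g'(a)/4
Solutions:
 g(a) = C1 + Integral(C2*airyai(a) + C3*airybi(a), a)


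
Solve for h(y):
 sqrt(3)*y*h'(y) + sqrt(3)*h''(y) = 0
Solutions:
 h(y) = C1 + C2*erf(sqrt(2)*y/2)


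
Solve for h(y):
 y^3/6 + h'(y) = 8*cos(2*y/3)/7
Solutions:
 h(y) = C1 - y^4/24 + 12*sin(2*y/3)/7


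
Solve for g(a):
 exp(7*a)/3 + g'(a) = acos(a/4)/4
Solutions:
 g(a) = C1 + a*acos(a/4)/4 - sqrt(16 - a^2)/4 - exp(7*a)/21


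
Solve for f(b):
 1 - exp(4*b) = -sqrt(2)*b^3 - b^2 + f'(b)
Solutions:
 f(b) = C1 + sqrt(2)*b^4/4 + b^3/3 + b - exp(4*b)/4


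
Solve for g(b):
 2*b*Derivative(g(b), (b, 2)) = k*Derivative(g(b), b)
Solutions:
 g(b) = C1 + b^(re(k)/2 + 1)*(C2*sin(log(b)*Abs(im(k))/2) + C3*cos(log(b)*im(k)/2))


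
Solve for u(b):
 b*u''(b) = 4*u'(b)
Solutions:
 u(b) = C1 + C2*b^5


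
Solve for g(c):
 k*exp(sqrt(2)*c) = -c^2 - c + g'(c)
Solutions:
 g(c) = C1 + c^3/3 + c^2/2 + sqrt(2)*k*exp(sqrt(2)*c)/2


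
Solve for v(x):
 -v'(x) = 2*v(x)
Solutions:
 v(x) = C1*exp(-2*x)


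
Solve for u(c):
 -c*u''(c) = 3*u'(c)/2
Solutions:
 u(c) = C1 + C2/sqrt(c)


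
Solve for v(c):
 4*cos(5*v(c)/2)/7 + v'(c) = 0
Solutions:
 4*c/7 - log(sin(5*v(c)/2) - 1)/5 + log(sin(5*v(c)/2) + 1)/5 = C1


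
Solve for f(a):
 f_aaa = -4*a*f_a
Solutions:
 f(a) = C1 + Integral(C2*airyai(-2^(2/3)*a) + C3*airybi(-2^(2/3)*a), a)


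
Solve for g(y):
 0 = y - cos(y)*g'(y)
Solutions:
 g(y) = C1 + Integral(y/cos(y), y)


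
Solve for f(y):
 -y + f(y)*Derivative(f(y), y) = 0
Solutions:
 f(y) = -sqrt(C1 + y^2)
 f(y) = sqrt(C1 + y^2)


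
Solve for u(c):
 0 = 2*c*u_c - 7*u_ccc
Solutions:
 u(c) = C1 + Integral(C2*airyai(2^(1/3)*7^(2/3)*c/7) + C3*airybi(2^(1/3)*7^(2/3)*c/7), c)


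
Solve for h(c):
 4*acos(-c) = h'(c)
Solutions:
 h(c) = C1 + 4*c*acos(-c) + 4*sqrt(1 - c^2)


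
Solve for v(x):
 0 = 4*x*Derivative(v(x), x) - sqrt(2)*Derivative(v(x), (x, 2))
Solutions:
 v(x) = C1 + C2*erfi(2^(1/4)*x)


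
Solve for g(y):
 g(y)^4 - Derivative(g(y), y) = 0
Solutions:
 g(y) = (-1/(C1 + 3*y))^(1/3)
 g(y) = (-1/(C1 + y))^(1/3)*(-3^(2/3) - 3*3^(1/6)*I)/6
 g(y) = (-1/(C1 + y))^(1/3)*(-3^(2/3) + 3*3^(1/6)*I)/6


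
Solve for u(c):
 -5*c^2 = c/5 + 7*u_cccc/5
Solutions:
 u(c) = C1 + C2*c + C3*c^2 + C4*c^3 - 5*c^6/504 - c^5/840


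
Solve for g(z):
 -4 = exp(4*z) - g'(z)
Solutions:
 g(z) = C1 + 4*z + exp(4*z)/4


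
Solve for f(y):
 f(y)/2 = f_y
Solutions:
 f(y) = C1*exp(y/2)


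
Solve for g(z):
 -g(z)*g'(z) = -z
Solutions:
 g(z) = -sqrt(C1 + z^2)
 g(z) = sqrt(C1 + z^2)


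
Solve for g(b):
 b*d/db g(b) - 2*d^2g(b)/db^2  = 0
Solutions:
 g(b) = C1 + C2*erfi(b/2)


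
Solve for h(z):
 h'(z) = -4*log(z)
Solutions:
 h(z) = C1 - 4*z*log(z) + 4*z


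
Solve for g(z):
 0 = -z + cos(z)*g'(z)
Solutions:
 g(z) = C1 + Integral(z/cos(z), z)


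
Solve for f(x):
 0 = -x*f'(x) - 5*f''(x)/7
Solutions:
 f(x) = C1 + C2*erf(sqrt(70)*x/10)


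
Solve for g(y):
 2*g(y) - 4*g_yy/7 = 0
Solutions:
 g(y) = C1*exp(-sqrt(14)*y/2) + C2*exp(sqrt(14)*y/2)


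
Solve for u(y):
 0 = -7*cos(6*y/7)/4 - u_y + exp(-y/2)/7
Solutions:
 u(y) = C1 - 49*sin(6*y/7)/24 - 2*exp(-y/2)/7


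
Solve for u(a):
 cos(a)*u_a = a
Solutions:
 u(a) = C1 + Integral(a/cos(a), a)


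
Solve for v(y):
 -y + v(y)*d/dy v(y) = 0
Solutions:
 v(y) = -sqrt(C1 + y^2)
 v(y) = sqrt(C1 + y^2)


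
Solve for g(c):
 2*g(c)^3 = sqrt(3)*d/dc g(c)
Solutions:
 g(c) = -sqrt(6)*sqrt(-1/(C1 + 2*sqrt(3)*c))/2
 g(c) = sqrt(6)*sqrt(-1/(C1 + 2*sqrt(3)*c))/2


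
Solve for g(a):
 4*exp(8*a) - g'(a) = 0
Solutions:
 g(a) = C1 + exp(8*a)/2


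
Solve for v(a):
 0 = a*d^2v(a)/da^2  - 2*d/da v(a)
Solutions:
 v(a) = C1 + C2*a^3


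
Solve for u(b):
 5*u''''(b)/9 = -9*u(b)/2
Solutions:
 u(b) = (C1*sin(3*2^(1/4)*5^(3/4)*b/10) + C2*cos(3*2^(1/4)*5^(3/4)*b/10))*exp(-3*2^(1/4)*5^(3/4)*b/10) + (C3*sin(3*2^(1/4)*5^(3/4)*b/10) + C4*cos(3*2^(1/4)*5^(3/4)*b/10))*exp(3*2^(1/4)*5^(3/4)*b/10)


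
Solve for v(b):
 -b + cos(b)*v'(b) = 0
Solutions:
 v(b) = C1 + Integral(b/cos(b), b)


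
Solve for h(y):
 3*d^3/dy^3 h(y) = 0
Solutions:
 h(y) = C1 + C2*y + C3*y^2


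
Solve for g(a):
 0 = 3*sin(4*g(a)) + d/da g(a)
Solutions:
 g(a) = -acos((-C1 - exp(24*a))/(C1 - exp(24*a)))/4 + pi/2
 g(a) = acos((-C1 - exp(24*a))/(C1 - exp(24*a)))/4


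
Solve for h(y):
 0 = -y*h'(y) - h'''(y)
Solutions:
 h(y) = C1 + Integral(C2*airyai(-y) + C3*airybi(-y), y)


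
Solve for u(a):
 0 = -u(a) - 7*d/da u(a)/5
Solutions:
 u(a) = C1*exp(-5*a/7)


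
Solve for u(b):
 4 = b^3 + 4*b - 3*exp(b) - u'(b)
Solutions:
 u(b) = C1 + b^4/4 + 2*b^2 - 4*b - 3*exp(b)


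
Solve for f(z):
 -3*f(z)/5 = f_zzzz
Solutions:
 f(z) = (C1*sin(sqrt(2)*3^(1/4)*5^(3/4)*z/10) + C2*cos(sqrt(2)*3^(1/4)*5^(3/4)*z/10))*exp(-sqrt(2)*3^(1/4)*5^(3/4)*z/10) + (C3*sin(sqrt(2)*3^(1/4)*5^(3/4)*z/10) + C4*cos(sqrt(2)*3^(1/4)*5^(3/4)*z/10))*exp(sqrt(2)*3^(1/4)*5^(3/4)*z/10)


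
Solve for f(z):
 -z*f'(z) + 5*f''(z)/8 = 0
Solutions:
 f(z) = C1 + C2*erfi(2*sqrt(5)*z/5)


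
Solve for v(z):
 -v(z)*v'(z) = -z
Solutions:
 v(z) = -sqrt(C1 + z^2)
 v(z) = sqrt(C1 + z^2)


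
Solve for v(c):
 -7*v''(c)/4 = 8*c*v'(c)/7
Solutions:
 v(c) = C1 + C2*erf(4*c/7)


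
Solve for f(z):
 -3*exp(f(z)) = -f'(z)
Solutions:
 f(z) = log(-1/(C1 + 3*z))


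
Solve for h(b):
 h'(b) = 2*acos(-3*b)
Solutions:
 h(b) = C1 + 2*b*acos(-3*b) + 2*sqrt(1 - 9*b^2)/3


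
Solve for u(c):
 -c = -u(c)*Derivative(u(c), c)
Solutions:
 u(c) = -sqrt(C1 + c^2)
 u(c) = sqrt(C1 + c^2)


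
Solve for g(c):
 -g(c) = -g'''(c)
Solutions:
 g(c) = C3*exp(c) + (C1*sin(sqrt(3)*c/2) + C2*cos(sqrt(3)*c/2))*exp(-c/2)


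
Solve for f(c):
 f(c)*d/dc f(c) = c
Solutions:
 f(c) = -sqrt(C1 + c^2)
 f(c) = sqrt(C1 + c^2)


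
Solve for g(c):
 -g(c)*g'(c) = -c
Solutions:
 g(c) = -sqrt(C1 + c^2)
 g(c) = sqrt(C1 + c^2)


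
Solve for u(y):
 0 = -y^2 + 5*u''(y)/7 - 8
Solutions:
 u(y) = C1 + C2*y + 7*y^4/60 + 28*y^2/5


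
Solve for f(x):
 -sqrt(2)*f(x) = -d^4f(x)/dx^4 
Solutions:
 f(x) = C1*exp(-2^(1/8)*x) + C2*exp(2^(1/8)*x) + C3*sin(2^(1/8)*x) + C4*cos(2^(1/8)*x)


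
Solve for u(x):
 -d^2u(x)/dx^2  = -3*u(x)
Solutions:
 u(x) = C1*exp(-sqrt(3)*x) + C2*exp(sqrt(3)*x)


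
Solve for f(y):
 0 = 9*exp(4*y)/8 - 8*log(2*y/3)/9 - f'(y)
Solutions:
 f(y) = C1 - 8*y*log(y)/9 + 8*y*(-log(2) + 1 + log(3))/9 + 9*exp(4*y)/32


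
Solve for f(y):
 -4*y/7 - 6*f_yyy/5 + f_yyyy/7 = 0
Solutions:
 f(y) = C1 + C2*y + C3*y^2 + C4*exp(42*y/5) - 5*y^4/252 - 25*y^3/2646


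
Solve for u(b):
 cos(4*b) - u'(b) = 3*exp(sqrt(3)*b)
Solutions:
 u(b) = C1 - sqrt(3)*exp(sqrt(3)*b) + sin(4*b)/4


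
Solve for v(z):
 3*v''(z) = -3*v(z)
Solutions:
 v(z) = C1*sin(z) + C2*cos(z)


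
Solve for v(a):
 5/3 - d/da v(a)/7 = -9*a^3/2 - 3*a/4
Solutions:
 v(a) = C1 + 63*a^4/8 + 21*a^2/8 + 35*a/3


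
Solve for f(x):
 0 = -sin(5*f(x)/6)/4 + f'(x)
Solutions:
 -x/4 + 3*log(cos(5*f(x)/6) - 1)/5 - 3*log(cos(5*f(x)/6) + 1)/5 = C1


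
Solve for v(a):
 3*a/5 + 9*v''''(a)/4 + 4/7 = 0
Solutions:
 v(a) = C1 + C2*a + C3*a^2 + C4*a^3 - a^5/450 - 2*a^4/189


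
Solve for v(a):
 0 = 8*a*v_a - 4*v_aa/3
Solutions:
 v(a) = C1 + C2*erfi(sqrt(3)*a)


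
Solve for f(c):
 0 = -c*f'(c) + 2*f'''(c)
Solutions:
 f(c) = C1 + Integral(C2*airyai(2^(2/3)*c/2) + C3*airybi(2^(2/3)*c/2), c)


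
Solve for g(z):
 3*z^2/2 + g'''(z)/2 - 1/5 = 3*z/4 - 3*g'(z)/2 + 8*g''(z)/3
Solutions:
 g(z) = C1 + C2*exp(z*(8 - sqrt(37))/3) + C3*exp(z*(sqrt(37) + 8)/3) - z^3/3 - 55*z^2/36 - 1876*z/405


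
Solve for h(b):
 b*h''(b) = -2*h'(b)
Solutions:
 h(b) = C1 + C2/b


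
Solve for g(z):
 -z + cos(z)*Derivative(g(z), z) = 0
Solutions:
 g(z) = C1 + Integral(z/cos(z), z)


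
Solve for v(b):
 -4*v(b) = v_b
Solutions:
 v(b) = C1*exp(-4*b)


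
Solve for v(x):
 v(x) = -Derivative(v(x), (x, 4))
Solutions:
 v(x) = (C1*sin(sqrt(2)*x/2) + C2*cos(sqrt(2)*x/2))*exp(-sqrt(2)*x/2) + (C3*sin(sqrt(2)*x/2) + C4*cos(sqrt(2)*x/2))*exp(sqrt(2)*x/2)


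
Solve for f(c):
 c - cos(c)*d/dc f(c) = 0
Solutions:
 f(c) = C1 + Integral(c/cos(c), c)


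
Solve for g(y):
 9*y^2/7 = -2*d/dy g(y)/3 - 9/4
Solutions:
 g(y) = C1 - 9*y^3/14 - 27*y/8


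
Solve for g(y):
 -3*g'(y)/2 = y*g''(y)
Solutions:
 g(y) = C1 + C2/sqrt(y)


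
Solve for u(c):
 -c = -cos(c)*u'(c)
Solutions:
 u(c) = C1 + Integral(c/cos(c), c)


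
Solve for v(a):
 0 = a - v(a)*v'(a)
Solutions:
 v(a) = -sqrt(C1 + a^2)
 v(a) = sqrt(C1 + a^2)


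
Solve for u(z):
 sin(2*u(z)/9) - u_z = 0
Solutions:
 -z + 9*log(cos(2*u(z)/9) - 1)/4 - 9*log(cos(2*u(z)/9) + 1)/4 = C1


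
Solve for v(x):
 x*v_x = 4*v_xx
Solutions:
 v(x) = C1 + C2*erfi(sqrt(2)*x/4)


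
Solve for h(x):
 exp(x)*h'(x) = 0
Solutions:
 h(x) = C1


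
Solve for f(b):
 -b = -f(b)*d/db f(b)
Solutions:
 f(b) = -sqrt(C1 + b^2)
 f(b) = sqrt(C1 + b^2)


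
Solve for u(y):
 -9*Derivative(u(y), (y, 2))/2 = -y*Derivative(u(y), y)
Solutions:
 u(y) = C1 + C2*erfi(y/3)


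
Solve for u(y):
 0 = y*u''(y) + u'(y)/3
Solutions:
 u(y) = C1 + C2*y^(2/3)


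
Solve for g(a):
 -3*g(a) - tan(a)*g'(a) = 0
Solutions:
 g(a) = C1/sin(a)^3


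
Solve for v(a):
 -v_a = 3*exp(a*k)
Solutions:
 v(a) = C1 - 3*exp(a*k)/k


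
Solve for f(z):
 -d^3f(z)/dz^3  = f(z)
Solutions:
 f(z) = C3*exp(-z) + (C1*sin(sqrt(3)*z/2) + C2*cos(sqrt(3)*z/2))*exp(z/2)


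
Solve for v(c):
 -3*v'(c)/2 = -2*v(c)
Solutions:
 v(c) = C1*exp(4*c/3)


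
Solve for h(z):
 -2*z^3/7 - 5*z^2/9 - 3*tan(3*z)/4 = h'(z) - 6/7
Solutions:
 h(z) = C1 - z^4/14 - 5*z^3/27 + 6*z/7 + log(cos(3*z))/4


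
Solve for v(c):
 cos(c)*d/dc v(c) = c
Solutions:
 v(c) = C1 + Integral(c/cos(c), c)


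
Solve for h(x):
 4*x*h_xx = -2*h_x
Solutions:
 h(x) = C1 + C2*sqrt(x)


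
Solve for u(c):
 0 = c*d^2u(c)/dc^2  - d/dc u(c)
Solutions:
 u(c) = C1 + C2*c^2


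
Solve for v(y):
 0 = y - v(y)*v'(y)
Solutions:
 v(y) = -sqrt(C1 + y^2)
 v(y) = sqrt(C1 + y^2)


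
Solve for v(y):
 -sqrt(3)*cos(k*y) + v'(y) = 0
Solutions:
 v(y) = C1 + sqrt(3)*sin(k*y)/k


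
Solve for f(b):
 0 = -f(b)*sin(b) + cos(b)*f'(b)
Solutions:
 f(b) = C1/cos(b)


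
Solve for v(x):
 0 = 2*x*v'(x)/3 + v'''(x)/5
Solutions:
 v(x) = C1 + Integral(C2*airyai(-10^(1/3)*3^(2/3)*x/3) + C3*airybi(-10^(1/3)*3^(2/3)*x/3), x)


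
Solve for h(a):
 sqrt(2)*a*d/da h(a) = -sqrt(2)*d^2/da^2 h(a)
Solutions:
 h(a) = C1 + C2*erf(sqrt(2)*a/2)


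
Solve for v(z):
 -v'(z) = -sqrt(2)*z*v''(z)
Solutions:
 v(z) = C1 + C2*z^(sqrt(2)/2 + 1)


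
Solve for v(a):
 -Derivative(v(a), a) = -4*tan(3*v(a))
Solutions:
 v(a) = -asin(C1*exp(12*a))/3 + pi/3
 v(a) = asin(C1*exp(12*a))/3


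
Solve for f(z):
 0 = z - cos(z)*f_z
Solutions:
 f(z) = C1 + Integral(z/cos(z), z)


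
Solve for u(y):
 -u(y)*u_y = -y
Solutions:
 u(y) = -sqrt(C1 + y^2)
 u(y) = sqrt(C1 + y^2)


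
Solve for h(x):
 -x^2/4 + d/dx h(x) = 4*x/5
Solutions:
 h(x) = C1 + x^3/12 + 2*x^2/5


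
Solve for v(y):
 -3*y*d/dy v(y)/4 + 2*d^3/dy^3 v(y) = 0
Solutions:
 v(y) = C1 + Integral(C2*airyai(3^(1/3)*y/2) + C3*airybi(3^(1/3)*y/2), y)


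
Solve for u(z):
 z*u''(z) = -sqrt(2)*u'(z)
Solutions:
 u(z) = C1 + C2*z^(1 - sqrt(2))


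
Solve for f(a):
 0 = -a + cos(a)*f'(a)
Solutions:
 f(a) = C1 + Integral(a/cos(a), a)


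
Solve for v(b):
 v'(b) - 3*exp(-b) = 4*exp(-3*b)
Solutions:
 v(b) = C1 - 3*exp(-b) - 4*exp(-3*b)/3


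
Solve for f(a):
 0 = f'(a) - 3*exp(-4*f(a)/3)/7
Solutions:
 f(a) = 3*log(-I*(C1 + 4*a/7)^(1/4))
 f(a) = 3*log(I*(C1 + 4*a/7)^(1/4))
 f(a) = 3*log(-(C1 + 4*a/7)^(1/4))
 f(a) = 3*log(C1 + 4*a/7)/4


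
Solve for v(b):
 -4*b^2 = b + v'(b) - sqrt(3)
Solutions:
 v(b) = C1 - 4*b^3/3 - b^2/2 + sqrt(3)*b


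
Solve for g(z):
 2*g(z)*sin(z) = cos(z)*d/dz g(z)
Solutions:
 g(z) = C1/cos(z)^2


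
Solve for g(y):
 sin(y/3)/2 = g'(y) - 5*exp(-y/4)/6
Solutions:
 g(y) = C1 - 3*cos(y/3)/2 - 10*exp(-y/4)/3


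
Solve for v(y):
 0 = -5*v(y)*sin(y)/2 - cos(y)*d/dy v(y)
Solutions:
 v(y) = C1*cos(y)^(5/2)


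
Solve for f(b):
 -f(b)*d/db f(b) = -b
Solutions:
 f(b) = -sqrt(C1 + b^2)
 f(b) = sqrt(C1 + b^2)


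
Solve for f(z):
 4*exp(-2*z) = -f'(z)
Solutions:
 f(z) = C1 + 2*exp(-2*z)


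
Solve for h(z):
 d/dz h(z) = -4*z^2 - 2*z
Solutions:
 h(z) = C1 - 4*z^3/3 - z^2


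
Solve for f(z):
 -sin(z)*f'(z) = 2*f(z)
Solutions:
 f(z) = C1*(cos(z) + 1)/(cos(z) - 1)


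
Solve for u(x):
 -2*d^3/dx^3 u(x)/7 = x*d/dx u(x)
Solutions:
 u(x) = C1 + Integral(C2*airyai(-2^(2/3)*7^(1/3)*x/2) + C3*airybi(-2^(2/3)*7^(1/3)*x/2), x)


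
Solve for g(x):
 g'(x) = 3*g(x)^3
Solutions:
 g(x) = -sqrt(2)*sqrt(-1/(C1 + 3*x))/2
 g(x) = sqrt(2)*sqrt(-1/(C1 + 3*x))/2


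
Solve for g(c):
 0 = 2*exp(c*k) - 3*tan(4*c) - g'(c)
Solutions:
 g(c) = C1 + 2*Piecewise((exp(c*k)/k, Ne(k, 0)), (c, True)) + 3*log(cos(4*c))/4


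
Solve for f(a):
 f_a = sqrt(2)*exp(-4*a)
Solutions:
 f(a) = C1 - sqrt(2)*exp(-4*a)/4


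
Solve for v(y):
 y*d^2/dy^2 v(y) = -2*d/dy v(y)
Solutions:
 v(y) = C1 + C2/y


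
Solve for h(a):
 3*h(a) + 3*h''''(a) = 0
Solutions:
 h(a) = (C1*sin(sqrt(2)*a/2) + C2*cos(sqrt(2)*a/2))*exp(-sqrt(2)*a/2) + (C3*sin(sqrt(2)*a/2) + C4*cos(sqrt(2)*a/2))*exp(sqrt(2)*a/2)


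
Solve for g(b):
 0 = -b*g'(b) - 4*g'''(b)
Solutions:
 g(b) = C1 + Integral(C2*airyai(-2^(1/3)*b/2) + C3*airybi(-2^(1/3)*b/2), b)


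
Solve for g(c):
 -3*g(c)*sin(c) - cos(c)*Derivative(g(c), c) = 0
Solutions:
 g(c) = C1*cos(c)^3


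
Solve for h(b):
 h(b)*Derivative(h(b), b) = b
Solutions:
 h(b) = -sqrt(C1 + b^2)
 h(b) = sqrt(C1 + b^2)


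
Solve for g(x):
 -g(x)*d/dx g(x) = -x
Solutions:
 g(x) = -sqrt(C1 + x^2)
 g(x) = sqrt(C1 + x^2)


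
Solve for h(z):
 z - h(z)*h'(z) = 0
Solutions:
 h(z) = -sqrt(C1 + z^2)
 h(z) = sqrt(C1 + z^2)


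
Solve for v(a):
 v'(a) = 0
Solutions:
 v(a) = C1


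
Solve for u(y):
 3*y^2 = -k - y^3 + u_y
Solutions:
 u(y) = C1 + k*y + y^4/4 + y^3


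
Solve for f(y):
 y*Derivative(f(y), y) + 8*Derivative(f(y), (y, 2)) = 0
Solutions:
 f(y) = C1 + C2*erf(y/4)


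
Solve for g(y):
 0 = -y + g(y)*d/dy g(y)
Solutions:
 g(y) = -sqrt(C1 + y^2)
 g(y) = sqrt(C1 + y^2)


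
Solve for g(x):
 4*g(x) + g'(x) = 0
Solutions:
 g(x) = C1*exp(-4*x)


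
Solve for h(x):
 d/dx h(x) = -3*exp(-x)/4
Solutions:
 h(x) = C1 + 3*exp(-x)/4


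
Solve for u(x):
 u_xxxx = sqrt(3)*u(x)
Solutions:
 u(x) = C1*exp(-3^(1/8)*x) + C2*exp(3^(1/8)*x) + C3*sin(3^(1/8)*x) + C4*cos(3^(1/8)*x)


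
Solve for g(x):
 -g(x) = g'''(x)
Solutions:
 g(x) = C3*exp(-x) + (C1*sin(sqrt(3)*x/2) + C2*cos(sqrt(3)*x/2))*exp(x/2)


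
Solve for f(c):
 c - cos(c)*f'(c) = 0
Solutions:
 f(c) = C1 + Integral(c/cos(c), c)


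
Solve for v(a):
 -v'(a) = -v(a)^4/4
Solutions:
 v(a) = 2^(2/3)*(-1/(C1 + 3*a))^(1/3)
 v(a) = (-1/(C1 + a))^(1/3)*(-6^(2/3) - 3*2^(2/3)*3^(1/6)*I)/6
 v(a) = (-1/(C1 + a))^(1/3)*(-6^(2/3) + 3*2^(2/3)*3^(1/6)*I)/6


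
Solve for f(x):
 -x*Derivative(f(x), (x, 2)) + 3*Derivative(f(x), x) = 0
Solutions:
 f(x) = C1 + C2*x^4


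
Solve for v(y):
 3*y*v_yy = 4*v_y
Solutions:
 v(y) = C1 + C2*y^(7/3)


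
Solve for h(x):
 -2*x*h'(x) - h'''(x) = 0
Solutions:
 h(x) = C1 + Integral(C2*airyai(-2^(1/3)*x) + C3*airybi(-2^(1/3)*x), x)


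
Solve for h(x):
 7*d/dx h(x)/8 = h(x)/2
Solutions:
 h(x) = C1*exp(4*x/7)


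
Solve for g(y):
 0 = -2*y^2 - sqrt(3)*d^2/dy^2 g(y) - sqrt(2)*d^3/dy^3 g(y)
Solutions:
 g(y) = C1 + C2*y + C3*exp(-sqrt(6)*y/2) - sqrt(3)*y^4/18 + 2*sqrt(2)*y^3/9 - 4*sqrt(3)*y^2/9


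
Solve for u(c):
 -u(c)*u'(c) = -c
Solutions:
 u(c) = -sqrt(C1 + c^2)
 u(c) = sqrt(C1 + c^2)


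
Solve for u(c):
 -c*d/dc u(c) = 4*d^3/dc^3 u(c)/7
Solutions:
 u(c) = C1 + Integral(C2*airyai(-14^(1/3)*c/2) + C3*airybi(-14^(1/3)*c/2), c)


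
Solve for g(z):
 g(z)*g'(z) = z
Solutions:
 g(z) = -sqrt(C1 + z^2)
 g(z) = sqrt(C1 + z^2)


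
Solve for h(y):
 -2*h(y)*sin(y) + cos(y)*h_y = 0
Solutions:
 h(y) = C1/cos(y)^2


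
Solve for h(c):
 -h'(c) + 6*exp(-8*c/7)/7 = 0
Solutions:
 h(c) = C1 - 3*exp(-8*c/7)/4


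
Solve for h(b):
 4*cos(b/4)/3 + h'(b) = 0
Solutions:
 h(b) = C1 - 16*sin(b/4)/3


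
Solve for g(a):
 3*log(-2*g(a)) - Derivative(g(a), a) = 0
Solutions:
 -Integral(1/(log(-_y) + log(2)), (_y, g(a)))/3 = C1 - a


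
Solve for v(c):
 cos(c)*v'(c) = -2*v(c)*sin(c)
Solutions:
 v(c) = C1*cos(c)^2


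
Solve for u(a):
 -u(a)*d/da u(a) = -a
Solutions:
 u(a) = -sqrt(C1 + a^2)
 u(a) = sqrt(C1 + a^2)


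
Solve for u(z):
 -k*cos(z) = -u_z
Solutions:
 u(z) = C1 + k*sin(z)


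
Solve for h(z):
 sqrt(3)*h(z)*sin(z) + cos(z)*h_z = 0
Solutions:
 h(z) = C1*cos(z)^(sqrt(3))


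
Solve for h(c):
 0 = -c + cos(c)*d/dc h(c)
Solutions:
 h(c) = C1 + Integral(c/cos(c), c)


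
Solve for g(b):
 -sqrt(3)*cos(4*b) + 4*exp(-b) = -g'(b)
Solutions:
 g(b) = C1 + sqrt(3)*sin(4*b)/4 + 4*exp(-b)


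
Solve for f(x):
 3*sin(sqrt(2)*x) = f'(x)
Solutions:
 f(x) = C1 - 3*sqrt(2)*cos(sqrt(2)*x)/2


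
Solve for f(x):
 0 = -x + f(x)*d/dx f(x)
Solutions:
 f(x) = -sqrt(C1 + x^2)
 f(x) = sqrt(C1 + x^2)


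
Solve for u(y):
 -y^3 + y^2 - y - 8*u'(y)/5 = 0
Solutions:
 u(y) = C1 - 5*y^4/32 + 5*y^3/24 - 5*y^2/16


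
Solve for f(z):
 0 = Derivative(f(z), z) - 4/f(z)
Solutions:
 f(z) = -sqrt(C1 + 8*z)
 f(z) = sqrt(C1 + 8*z)


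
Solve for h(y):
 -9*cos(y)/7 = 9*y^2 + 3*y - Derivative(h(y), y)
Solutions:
 h(y) = C1 + 3*y^3 + 3*y^2/2 + 9*sin(y)/7


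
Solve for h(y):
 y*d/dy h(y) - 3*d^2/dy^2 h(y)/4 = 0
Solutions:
 h(y) = C1 + C2*erfi(sqrt(6)*y/3)


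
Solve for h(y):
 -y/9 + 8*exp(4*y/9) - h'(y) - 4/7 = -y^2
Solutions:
 h(y) = C1 + y^3/3 - y^2/18 - 4*y/7 + 18*exp(4*y/9)


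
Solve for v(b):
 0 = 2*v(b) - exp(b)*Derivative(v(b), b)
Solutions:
 v(b) = C1*exp(-2*exp(-b))


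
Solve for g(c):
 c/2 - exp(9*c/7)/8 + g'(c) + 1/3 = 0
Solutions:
 g(c) = C1 - c^2/4 - c/3 + 7*exp(9*c/7)/72


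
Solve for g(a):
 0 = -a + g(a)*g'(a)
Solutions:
 g(a) = -sqrt(C1 + a^2)
 g(a) = sqrt(C1 + a^2)


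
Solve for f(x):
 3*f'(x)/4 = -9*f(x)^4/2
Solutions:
 f(x) = (-3^(2/3) - 3*3^(1/6)*I)*(1/(C1 + 6*x))^(1/3)/6
 f(x) = (-3^(2/3) + 3*3^(1/6)*I)*(1/(C1 + 6*x))^(1/3)/6
 f(x) = (1/(C1 + 18*x))^(1/3)


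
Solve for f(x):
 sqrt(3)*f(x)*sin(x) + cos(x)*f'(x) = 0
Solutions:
 f(x) = C1*cos(x)^(sqrt(3))


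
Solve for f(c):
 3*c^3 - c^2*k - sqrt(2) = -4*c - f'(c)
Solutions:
 f(c) = C1 - 3*c^4/4 + c^3*k/3 - 2*c^2 + sqrt(2)*c


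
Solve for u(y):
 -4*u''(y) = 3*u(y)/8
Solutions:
 u(y) = C1*sin(sqrt(6)*y/8) + C2*cos(sqrt(6)*y/8)


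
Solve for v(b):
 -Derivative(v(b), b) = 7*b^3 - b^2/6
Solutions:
 v(b) = C1 - 7*b^4/4 + b^3/18


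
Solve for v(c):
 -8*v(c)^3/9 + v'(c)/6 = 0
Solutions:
 v(c) = -sqrt(6)*sqrt(-1/(C1 + 16*c))/2
 v(c) = sqrt(6)*sqrt(-1/(C1 + 16*c))/2


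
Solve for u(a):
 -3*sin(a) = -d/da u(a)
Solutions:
 u(a) = C1 - 3*cos(a)


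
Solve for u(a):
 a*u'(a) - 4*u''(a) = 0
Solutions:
 u(a) = C1 + C2*erfi(sqrt(2)*a/4)


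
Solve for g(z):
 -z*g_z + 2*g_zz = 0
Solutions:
 g(z) = C1 + C2*erfi(z/2)


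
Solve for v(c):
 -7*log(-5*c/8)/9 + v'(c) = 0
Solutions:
 v(c) = C1 + 7*c*log(-c)/9 + 7*c*(-3*log(2) - 1 + log(5))/9


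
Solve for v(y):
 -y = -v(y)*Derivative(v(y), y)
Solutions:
 v(y) = -sqrt(C1 + y^2)
 v(y) = sqrt(C1 + y^2)


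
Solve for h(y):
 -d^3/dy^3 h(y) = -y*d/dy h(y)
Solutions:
 h(y) = C1 + Integral(C2*airyai(y) + C3*airybi(y), y)


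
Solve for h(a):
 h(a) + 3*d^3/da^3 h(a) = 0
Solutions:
 h(a) = C3*exp(-3^(2/3)*a/3) + (C1*sin(3^(1/6)*a/2) + C2*cos(3^(1/6)*a/2))*exp(3^(2/3)*a/6)


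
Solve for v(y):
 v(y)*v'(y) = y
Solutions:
 v(y) = -sqrt(C1 + y^2)
 v(y) = sqrt(C1 + y^2)


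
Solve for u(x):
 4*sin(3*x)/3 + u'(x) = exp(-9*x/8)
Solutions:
 u(x) = C1 + 4*cos(3*x)/9 - 8*exp(-9*x/8)/9


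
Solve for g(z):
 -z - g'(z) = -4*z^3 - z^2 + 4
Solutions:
 g(z) = C1 + z^4 + z^3/3 - z^2/2 - 4*z


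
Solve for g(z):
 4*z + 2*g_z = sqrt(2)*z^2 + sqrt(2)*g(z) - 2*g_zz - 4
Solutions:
 g(z) = C1*exp(z*(-1 + sqrt(1 + 2*sqrt(2)))/2) + C2*exp(-z*(1 + sqrt(1 + 2*sqrt(2)))/2) - z^2


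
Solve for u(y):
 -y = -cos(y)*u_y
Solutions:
 u(y) = C1 + Integral(y/cos(y), y)


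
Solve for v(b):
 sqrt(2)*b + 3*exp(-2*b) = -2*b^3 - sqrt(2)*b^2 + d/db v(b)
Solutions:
 v(b) = C1 + b^4/2 + sqrt(2)*b^3/3 + sqrt(2)*b^2/2 - 3*exp(-2*b)/2


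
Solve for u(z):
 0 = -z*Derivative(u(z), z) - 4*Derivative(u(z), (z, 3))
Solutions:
 u(z) = C1 + Integral(C2*airyai(-2^(1/3)*z/2) + C3*airybi(-2^(1/3)*z/2), z)


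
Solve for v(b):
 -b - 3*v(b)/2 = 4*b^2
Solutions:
 v(b) = 2*b*(-4*b - 1)/3


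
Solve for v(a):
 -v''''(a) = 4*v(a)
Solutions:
 v(a) = (C1*sin(a) + C2*cos(a))*exp(-a) + (C3*sin(a) + C4*cos(a))*exp(a)


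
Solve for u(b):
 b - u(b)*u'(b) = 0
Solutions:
 u(b) = -sqrt(C1 + b^2)
 u(b) = sqrt(C1 + b^2)


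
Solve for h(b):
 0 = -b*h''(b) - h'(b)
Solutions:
 h(b) = C1 + C2*log(b)


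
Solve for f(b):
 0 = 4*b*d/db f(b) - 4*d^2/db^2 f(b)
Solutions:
 f(b) = C1 + C2*erfi(sqrt(2)*b/2)


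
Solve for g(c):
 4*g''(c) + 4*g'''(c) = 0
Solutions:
 g(c) = C1 + C2*c + C3*exp(-c)


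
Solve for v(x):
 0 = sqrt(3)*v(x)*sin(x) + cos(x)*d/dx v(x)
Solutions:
 v(x) = C1*cos(x)^(sqrt(3))


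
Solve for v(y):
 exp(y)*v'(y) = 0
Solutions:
 v(y) = C1


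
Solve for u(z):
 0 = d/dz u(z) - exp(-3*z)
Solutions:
 u(z) = C1 - exp(-3*z)/3


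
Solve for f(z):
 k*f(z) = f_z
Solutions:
 f(z) = C1*exp(k*z)


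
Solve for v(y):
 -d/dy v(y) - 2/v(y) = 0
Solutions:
 v(y) = -sqrt(C1 - 4*y)
 v(y) = sqrt(C1 - 4*y)


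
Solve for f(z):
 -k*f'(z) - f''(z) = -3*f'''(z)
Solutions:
 f(z) = C1 + C2*exp(z*(1 - sqrt(12*k + 1))/6) + C3*exp(z*(sqrt(12*k + 1) + 1)/6)


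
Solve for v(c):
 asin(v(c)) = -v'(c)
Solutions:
 Integral(1/asin(_y), (_y, v(c))) = C1 - c


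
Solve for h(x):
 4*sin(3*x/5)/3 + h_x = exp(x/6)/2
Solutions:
 h(x) = C1 + 3*exp(x/6) + 20*cos(3*x/5)/9


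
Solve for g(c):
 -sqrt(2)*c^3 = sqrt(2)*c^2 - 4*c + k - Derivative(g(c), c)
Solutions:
 g(c) = C1 + sqrt(2)*c^4/4 + sqrt(2)*c^3/3 - 2*c^2 + c*k


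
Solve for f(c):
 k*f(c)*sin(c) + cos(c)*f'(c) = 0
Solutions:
 f(c) = C1*exp(k*log(cos(c)))


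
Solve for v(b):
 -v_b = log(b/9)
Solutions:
 v(b) = C1 - b*log(b) + b + b*log(9)


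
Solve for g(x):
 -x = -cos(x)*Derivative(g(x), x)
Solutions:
 g(x) = C1 + Integral(x/cos(x), x)


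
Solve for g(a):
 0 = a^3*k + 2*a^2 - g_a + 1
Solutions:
 g(a) = C1 + a^4*k/4 + 2*a^3/3 + a


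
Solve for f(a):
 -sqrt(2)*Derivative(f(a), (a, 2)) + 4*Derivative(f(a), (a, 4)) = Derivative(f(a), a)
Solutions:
 f(a) = C1 + C2*exp(-3^(1/3)*a*(sqrt(2)*3^(1/3)/(sqrt(3)*sqrt(27 - 2*sqrt(2)) + 9)^(1/3) + (sqrt(3)*sqrt(27 - 2*sqrt(2)) + 9)^(1/3))/12)*sin(3^(1/6)*a*(-3*sqrt(2)/(sqrt(3)*sqrt(27 - 2*sqrt(2)) + 9)^(1/3) + 3^(2/3)*(sqrt(3)*sqrt(27 - 2*sqrt(2)) + 9)^(1/3))/12) + C3*exp(-3^(1/3)*a*(sqrt(2)*3^(1/3)/(sqrt(3)*sqrt(27 - 2*sqrt(2)) + 9)^(1/3) + (sqrt(3)*sqrt(27 - 2*sqrt(2)) + 9)^(1/3))/12)*cos(3^(1/6)*a*(-3*sqrt(2)/(sqrt(3)*sqrt(27 - 2*sqrt(2)) + 9)^(1/3) + 3^(2/3)*(sqrt(3)*sqrt(27 - 2*sqrt(2)) + 9)^(1/3))/12) + C4*exp(3^(1/3)*a*(sqrt(2)*3^(1/3)/(sqrt(3)*sqrt(27 - 2*sqrt(2)) + 9)^(1/3) + (sqrt(3)*sqrt(27 - 2*sqrt(2)) + 9)^(1/3))/6)


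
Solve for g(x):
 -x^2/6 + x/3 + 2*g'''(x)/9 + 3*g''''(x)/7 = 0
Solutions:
 g(x) = C1 + C2*x + C3*x^2 + C4*exp(-14*x/27) + x^5/80 - 41*x^4/224 + 1107*x^3/784


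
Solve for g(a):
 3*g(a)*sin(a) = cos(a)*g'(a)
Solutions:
 g(a) = C1/cos(a)^3


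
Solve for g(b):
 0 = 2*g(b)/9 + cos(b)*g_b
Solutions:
 g(b) = C1*(sin(b) - 1)^(1/9)/(sin(b) + 1)^(1/9)


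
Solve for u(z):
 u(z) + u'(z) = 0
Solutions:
 u(z) = C1*exp(-z)


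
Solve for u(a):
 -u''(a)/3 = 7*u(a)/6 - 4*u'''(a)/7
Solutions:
 u(a) = C1*exp(a*(-7^(2/3)*(18*sqrt(2958) + 979)^(1/3) - 7*7^(1/3)/(18*sqrt(2958) + 979)^(1/3) + 14)/72)*sin(sqrt(3)*7^(1/3)*a*(-7^(1/3)*(18*sqrt(2958) + 979)^(1/3) + 7/(18*sqrt(2958) + 979)^(1/3))/72) + C2*exp(a*(-7^(2/3)*(18*sqrt(2958) + 979)^(1/3) - 7*7^(1/3)/(18*sqrt(2958) + 979)^(1/3) + 14)/72)*cos(sqrt(3)*7^(1/3)*a*(-7^(1/3)*(18*sqrt(2958) + 979)^(1/3) + 7/(18*sqrt(2958) + 979)^(1/3))/72) + C3*exp(a*(7*7^(1/3)/(18*sqrt(2958) + 979)^(1/3) + 7 + 7^(2/3)*(18*sqrt(2958) + 979)^(1/3))/36)


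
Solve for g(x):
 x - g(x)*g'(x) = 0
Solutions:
 g(x) = -sqrt(C1 + x^2)
 g(x) = sqrt(C1 + x^2)


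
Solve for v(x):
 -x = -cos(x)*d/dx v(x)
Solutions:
 v(x) = C1 + Integral(x/cos(x), x)


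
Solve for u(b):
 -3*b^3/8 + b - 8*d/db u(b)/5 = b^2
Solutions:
 u(b) = C1 - 15*b^4/256 - 5*b^3/24 + 5*b^2/16


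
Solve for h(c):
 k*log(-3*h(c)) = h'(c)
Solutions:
 Integral(1/(log(-_y) + log(3)), (_y, h(c))) = C1 + c*k


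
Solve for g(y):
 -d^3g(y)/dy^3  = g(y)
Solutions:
 g(y) = C3*exp(-y) + (C1*sin(sqrt(3)*y/2) + C2*cos(sqrt(3)*y/2))*exp(y/2)


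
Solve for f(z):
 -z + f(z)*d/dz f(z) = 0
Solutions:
 f(z) = -sqrt(C1 + z^2)
 f(z) = sqrt(C1 + z^2)


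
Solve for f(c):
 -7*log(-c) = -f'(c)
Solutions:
 f(c) = C1 + 7*c*log(-c) - 7*c


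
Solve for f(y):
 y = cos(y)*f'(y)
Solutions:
 f(y) = C1 + Integral(y/cos(y), y)


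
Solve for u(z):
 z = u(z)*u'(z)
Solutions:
 u(z) = -sqrt(C1 + z^2)
 u(z) = sqrt(C1 + z^2)


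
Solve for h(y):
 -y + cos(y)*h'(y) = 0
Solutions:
 h(y) = C1 + Integral(y/cos(y), y)


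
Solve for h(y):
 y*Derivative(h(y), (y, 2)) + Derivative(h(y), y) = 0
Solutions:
 h(y) = C1 + C2*log(y)


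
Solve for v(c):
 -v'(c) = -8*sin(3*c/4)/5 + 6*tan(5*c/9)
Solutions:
 v(c) = C1 + 54*log(cos(5*c/9))/5 - 32*cos(3*c/4)/15


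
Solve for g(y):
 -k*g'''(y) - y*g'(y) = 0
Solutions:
 g(y) = C1 + Integral(C2*airyai(y*(-1/k)^(1/3)) + C3*airybi(y*(-1/k)^(1/3)), y)


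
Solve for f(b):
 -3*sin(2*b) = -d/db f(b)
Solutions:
 f(b) = C1 - 3*cos(2*b)/2


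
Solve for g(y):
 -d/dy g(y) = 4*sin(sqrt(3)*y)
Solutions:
 g(y) = C1 + 4*sqrt(3)*cos(sqrt(3)*y)/3


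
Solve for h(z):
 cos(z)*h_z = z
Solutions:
 h(z) = C1 + Integral(z/cos(z), z)


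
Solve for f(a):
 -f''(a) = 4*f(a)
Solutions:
 f(a) = C1*sin(2*a) + C2*cos(2*a)


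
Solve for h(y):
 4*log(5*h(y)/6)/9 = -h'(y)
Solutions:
 9*Integral(1/(log(_y) - log(6) + log(5)), (_y, h(y)))/4 = C1 - y


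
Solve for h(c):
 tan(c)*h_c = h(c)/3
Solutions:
 h(c) = C1*sin(c)^(1/3)


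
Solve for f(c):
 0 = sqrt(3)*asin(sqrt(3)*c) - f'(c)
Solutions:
 f(c) = C1 + sqrt(3)*(c*asin(sqrt(3)*c) + sqrt(3)*sqrt(1 - 3*c^2)/3)


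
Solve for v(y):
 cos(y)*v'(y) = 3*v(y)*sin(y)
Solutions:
 v(y) = C1/cos(y)^3


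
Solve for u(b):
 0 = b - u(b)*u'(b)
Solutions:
 u(b) = -sqrt(C1 + b^2)
 u(b) = sqrt(C1 + b^2)


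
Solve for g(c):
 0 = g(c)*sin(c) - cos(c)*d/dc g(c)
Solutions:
 g(c) = C1/cos(c)


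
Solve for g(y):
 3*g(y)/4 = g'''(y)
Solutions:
 g(y) = C3*exp(6^(1/3)*y/2) + (C1*sin(2^(1/3)*3^(5/6)*y/4) + C2*cos(2^(1/3)*3^(5/6)*y/4))*exp(-6^(1/3)*y/4)


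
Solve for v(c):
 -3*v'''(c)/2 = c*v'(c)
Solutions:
 v(c) = C1 + Integral(C2*airyai(-2^(1/3)*3^(2/3)*c/3) + C3*airybi(-2^(1/3)*3^(2/3)*c/3), c)


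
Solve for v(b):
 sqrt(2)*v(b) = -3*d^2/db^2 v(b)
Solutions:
 v(b) = C1*sin(2^(1/4)*sqrt(3)*b/3) + C2*cos(2^(1/4)*sqrt(3)*b/3)


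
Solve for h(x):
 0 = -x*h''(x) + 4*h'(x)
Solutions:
 h(x) = C1 + C2*x^5


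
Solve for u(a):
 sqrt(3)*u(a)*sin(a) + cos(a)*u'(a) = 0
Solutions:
 u(a) = C1*cos(a)^(sqrt(3))


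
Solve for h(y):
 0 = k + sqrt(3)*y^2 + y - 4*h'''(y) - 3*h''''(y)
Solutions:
 h(y) = C1 + C2*y + C3*y^2 + C4*exp(-4*y/3) + sqrt(3)*y^5/240 + y^4*(2 - 3*sqrt(3))/192 + y^3*(8*k - 6 + 9*sqrt(3))/192


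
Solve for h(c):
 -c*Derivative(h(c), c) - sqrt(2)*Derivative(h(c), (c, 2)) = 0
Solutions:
 h(c) = C1 + C2*erf(2^(1/4)*c/2)


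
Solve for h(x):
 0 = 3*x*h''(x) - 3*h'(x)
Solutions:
 h(x) = C1 + C2*x^2


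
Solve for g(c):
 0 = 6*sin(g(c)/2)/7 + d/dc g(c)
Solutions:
 6*c/7 + log(cos(g(c)/2) - 1) - log(cos(g(c)/2) + 1) = C1


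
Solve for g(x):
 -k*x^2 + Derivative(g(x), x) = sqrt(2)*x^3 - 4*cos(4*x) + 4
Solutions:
 g(x) = C1 + k*x^3/3 + sqrt(2)*x^4/4 + 4*x - sin(4*x)


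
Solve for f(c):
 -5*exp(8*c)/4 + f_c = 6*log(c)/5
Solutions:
 f(c) = C1 + 6*c*log(c)/5 - 6*c/5 + 5*exp(8*c)/32


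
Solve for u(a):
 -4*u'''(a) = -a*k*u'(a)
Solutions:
 u(a) = C1 + Integral(C2*airyai(2^(1/3)*a*k^(1/3)/2) + C3*airybi(2^(1/3)*a*k^(1/3)/2), a)


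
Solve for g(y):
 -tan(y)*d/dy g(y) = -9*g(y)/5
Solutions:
 g(y) = C1*sin(y)^(9/5)


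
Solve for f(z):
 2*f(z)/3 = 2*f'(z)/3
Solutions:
 f(z) = C1*exp(z)


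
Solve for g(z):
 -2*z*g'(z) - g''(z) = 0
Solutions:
 g(z) = C1 + C2*erf(z)


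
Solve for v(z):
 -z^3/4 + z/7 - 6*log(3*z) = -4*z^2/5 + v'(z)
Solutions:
 v(z) = C1 - z^4/16 + 4*z^3/15 + z^2/14 - 6*z*log(z) - z*log(729) + 6*z


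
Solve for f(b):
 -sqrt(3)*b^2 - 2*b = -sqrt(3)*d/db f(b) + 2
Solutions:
 f(b) = C1 + b^3/3 + sqrt(3)*b^2/3 + 2*sqrt(3)*b/3


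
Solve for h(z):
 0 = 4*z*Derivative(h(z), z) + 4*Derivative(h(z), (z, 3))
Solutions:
 h(z) = C1 + Integral(C2*airyai(-z) + C3*airybi(-z), z)


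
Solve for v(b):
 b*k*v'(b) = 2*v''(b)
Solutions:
 v(b) = Piecewise((-sqrt(pi)*C1*erf(b*sqrt(-k)/2)/sqrt(-k) - C2, (k > 0) | (k < 0)), (-C1*b - C2, True))


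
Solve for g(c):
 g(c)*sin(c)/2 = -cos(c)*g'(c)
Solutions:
 g(c) = C1*sqrt(cos(c))


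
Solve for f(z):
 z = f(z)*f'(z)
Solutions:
 f(z) = -sqrt(C1 + z^2)
 f(z) = sqrt(C1 + z^2)


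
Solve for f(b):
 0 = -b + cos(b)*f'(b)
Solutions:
 f(b) = C1 + Integral(b/cos(b), b)


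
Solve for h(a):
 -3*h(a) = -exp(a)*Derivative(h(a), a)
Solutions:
 h(a) = C1*exp(-3*exp(-a))


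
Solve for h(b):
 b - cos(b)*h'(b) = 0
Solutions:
 h(b) = C1 + Integral(b/cos(b), b)


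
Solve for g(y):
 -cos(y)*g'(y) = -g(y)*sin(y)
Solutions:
 g(y) = C1/cos(y)


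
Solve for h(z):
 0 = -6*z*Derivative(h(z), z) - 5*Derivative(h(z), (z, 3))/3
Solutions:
 h(z) = C1 + Integral(C2*airyai(-18^(1/3)*5^(2/3)*z/5) + C3*airybi(-18^(1/3)*5^(2/3)*z/5), z)


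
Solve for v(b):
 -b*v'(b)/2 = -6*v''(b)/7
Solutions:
 v(b) = C1 + C2*erfi(sqrt(42)*b/12)


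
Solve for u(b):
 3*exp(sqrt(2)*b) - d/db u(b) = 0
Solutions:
 u(b) = C1 + 3*sqrt(2)*exp(sqrt(2)*b)/2


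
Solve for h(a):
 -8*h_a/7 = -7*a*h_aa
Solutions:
 h(a) = C1 + C2*a^(57/49)


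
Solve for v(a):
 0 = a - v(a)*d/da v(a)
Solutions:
 v(a) = -sqrt(C1 + a^2)
 v(a) = sqrt(C1 + a^2)


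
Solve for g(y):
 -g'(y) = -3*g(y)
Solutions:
 g(y) = C1*exp(3*y)


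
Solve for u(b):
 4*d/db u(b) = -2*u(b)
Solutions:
 u(b) = C1*exp(-b/2)


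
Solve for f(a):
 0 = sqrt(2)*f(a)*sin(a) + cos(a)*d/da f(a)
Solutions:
 f(a) = C1*cos(a)^(sqrt(2))


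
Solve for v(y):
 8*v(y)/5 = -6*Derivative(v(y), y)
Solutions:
 v(y) = C1*exp(-4*y/15)


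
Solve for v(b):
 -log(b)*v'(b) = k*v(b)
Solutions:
 v(b) = C1*exp(-k*li(b))


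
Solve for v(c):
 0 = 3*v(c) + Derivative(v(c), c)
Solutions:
 v(c) = C1*exp(-3*c)


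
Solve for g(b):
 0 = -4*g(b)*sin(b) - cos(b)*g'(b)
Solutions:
 g(b) = C1*cos(b)^4


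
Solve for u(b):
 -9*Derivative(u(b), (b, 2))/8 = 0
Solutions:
 u(b) = C1 + C2*b


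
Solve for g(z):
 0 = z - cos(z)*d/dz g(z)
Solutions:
 g(z) = C1 + Integral(z/cos(z), z)


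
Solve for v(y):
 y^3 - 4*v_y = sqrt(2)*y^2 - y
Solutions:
 v(y) = C1 + y^4/16 - sqrt(2)*y^3/12 + y^2/8


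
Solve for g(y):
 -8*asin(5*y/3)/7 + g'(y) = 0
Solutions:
 g(y) = C1 + 8*y*asin(5*y/3)/7 + 8*sqrt(9 - 25*y^2)/35


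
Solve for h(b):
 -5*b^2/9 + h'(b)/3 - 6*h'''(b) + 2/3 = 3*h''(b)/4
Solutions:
 h(b) = C1 + C2*exp(b*(-3 + sqrt(137))/48) + C3*exp(-b*(3 + sqrt(137))/48) + 5*b^3/9 + 15*b^2/4 + 599*b/8


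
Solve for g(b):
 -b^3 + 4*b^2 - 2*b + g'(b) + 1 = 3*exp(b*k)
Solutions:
 g(b) = C1 + b^4/4 - 4*b^3/3 + b^2 - b + 3*exp(b*k)/k


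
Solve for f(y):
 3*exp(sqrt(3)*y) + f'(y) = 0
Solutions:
 f(y) = C1 - sqrt(3)*exp(sqrt(3)*y)


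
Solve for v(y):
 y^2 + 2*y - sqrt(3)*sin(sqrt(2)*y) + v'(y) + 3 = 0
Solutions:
 v(y) = C1 - y^3/3 - y^2 - 3*y - sqrt(6)*cos(sqrt(2)*y)/2


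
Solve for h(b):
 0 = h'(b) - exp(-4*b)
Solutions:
 h(b) = C1 - exp(-4*b)/4


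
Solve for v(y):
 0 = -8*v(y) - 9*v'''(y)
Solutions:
 v(y) = C3*exp(-2*3^(1/3)*y/3) + (C1*sin(3^(5/6)*y/3) + C2*cos(3^(5/6)*y/3))*exp(3^(1/3)*y/3)


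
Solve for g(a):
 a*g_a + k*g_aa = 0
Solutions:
 g(a) = C1 + C2*sqrt(k)*erf(sqrt(2)*a*sqrt(1/k)/2)


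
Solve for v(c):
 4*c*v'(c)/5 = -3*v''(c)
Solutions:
 v(c) = C1 + C2*erf(sqrt(30)*c/15)


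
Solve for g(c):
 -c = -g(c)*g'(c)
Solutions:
 g(c) = -sqrt(C1 + c^2)
 g(c) = sqrt(C1 + c^2)


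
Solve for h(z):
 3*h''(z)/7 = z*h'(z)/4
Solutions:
 h(z) = C1 + C2*erfi(sqrt(42)*z/12)


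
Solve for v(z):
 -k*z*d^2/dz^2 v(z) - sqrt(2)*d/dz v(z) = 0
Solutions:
 v(z) = C1 + z^(((re(k) - sqrt(2))*re(k) + im(k)^2)/(re(k)^2 + im(k)^2))*(C2*sin(sqrt(2)*log(z)*Abs(im(k))/(re(k)^2 + im(k)^2)) + C3*cos(sqrt(2)*log(z)*im(k)/(re(k)^2 + im(k)^2)))


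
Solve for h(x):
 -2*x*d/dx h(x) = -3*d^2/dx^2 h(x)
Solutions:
 h(x) = C1 + C2*erfi(sqrt(3)*x/3)


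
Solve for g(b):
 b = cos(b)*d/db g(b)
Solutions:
 g(b) = C1 + Integral(b/cos(b), b)


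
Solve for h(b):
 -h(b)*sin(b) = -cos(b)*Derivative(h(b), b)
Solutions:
 h(b) = C1/cos(b)


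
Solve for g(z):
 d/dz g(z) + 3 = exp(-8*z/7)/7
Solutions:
 g(z) = C1 - 3*z - exp(-8*z/7)/8


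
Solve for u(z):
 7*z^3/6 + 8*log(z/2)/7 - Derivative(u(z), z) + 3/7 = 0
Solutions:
 u(z) = C1 + 7*z^4/24 + 8*z*log(z)/7 - 8*z*log(2)/7 - 5*z/7


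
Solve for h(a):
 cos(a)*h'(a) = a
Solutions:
 h(a) = C1 + Integral(a/cos(a), a)


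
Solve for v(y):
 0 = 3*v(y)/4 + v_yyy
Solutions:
 v(y) = C3*exp(-6^(1/3)*y/2) + (C1*sin(2^(1/3)*3^(5/6)*y/4) + C2*cos(2^(1/3)*3^(5/6)*y/4))*exp(6^(1/3)*y/4)


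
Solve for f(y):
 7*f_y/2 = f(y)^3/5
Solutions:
 f(y) = -sqrt(70)*sqrt(-1/(C1 + 2*y))/2
 f(y) = sqrt(70)*sqrt(-1/(C1 + 2*y))/2


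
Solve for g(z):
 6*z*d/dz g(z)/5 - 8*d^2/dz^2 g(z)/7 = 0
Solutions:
 g(z) = C1 + C2*erfi(sqrt(210)*z/20)


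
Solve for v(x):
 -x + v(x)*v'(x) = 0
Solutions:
 v(x) = -sqrt(C1 + x^2)
 v(x) = sqrt(C1 + x^2)


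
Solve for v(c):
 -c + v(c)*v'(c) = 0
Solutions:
 v(c) = -sqrt(C1 + c^2)
 v(c) = sqrt(C1 + c^2)


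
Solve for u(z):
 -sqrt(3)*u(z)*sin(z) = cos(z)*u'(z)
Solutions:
 u(z) = C1*cos(z)^(sqrt(3))


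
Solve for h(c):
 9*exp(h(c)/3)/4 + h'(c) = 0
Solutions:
 h(c) = 3*log(1/(C1 + 9*c)) + 3*log(12)


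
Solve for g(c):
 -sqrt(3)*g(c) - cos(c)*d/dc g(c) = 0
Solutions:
 g(c) = C1*(sin(c) - 1)^(sqrt(3)/2)/(sin(c) + 1)^(sqrt(3)/2)


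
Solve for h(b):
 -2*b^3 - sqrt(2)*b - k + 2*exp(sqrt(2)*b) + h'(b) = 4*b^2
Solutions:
 h(b) = C1 + b^4/2 + 4*b^3/3 + sqrt(2)*b^2/2 + b*k - sqrt(2)*exp(sqrt(2)*b)
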